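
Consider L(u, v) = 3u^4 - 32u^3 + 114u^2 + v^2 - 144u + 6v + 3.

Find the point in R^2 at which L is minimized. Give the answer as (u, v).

(1, -3)

L(u,v) separates as P(u) + Q(v) + 3, so its minimum is min P + min Q + 3.
P'(u) = 12(u - 4)(u - 3)(u - 1) vanishes at u ∈ {1, 3, 4}; Q'(v) = 2v + 6 vanishes at v ∈ {-3}.
Local minima of P (where P''>0): P(1)=-59, P(4)=-32. Local minima of Q: Q(-3)=-9.
So the global minimum of L is P(1) + Q(-3) + 3 = -59 − 9 + 3 = -65, attained at (1, -3).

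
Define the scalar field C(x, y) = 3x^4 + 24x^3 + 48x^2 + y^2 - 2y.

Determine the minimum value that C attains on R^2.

-1

C(x,y) separates as P(x) + Q(y), so its minimum is min P + min Q.
P'(x) = 12x(x + 2)(x + 4) vanishes at x ∈ {-4, -2, 0}; Q'(y) = 2y - 2 vanishes at y ∈ {1}.
Local minima of P (where P''>0): P(-4)=0, P(0)=0. Local minima of Q: Q(1)=-1.
So the global minimum of C is P(-4) + Q(1) = 0 − 1 = -1, attained at (-4, 1).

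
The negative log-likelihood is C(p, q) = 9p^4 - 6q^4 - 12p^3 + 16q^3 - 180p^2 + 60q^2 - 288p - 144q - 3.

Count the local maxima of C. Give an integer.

C separates as a function of p plus a function of q, so ∇C=0 decouples.
∂C/∂p = 36(p - 4)(p + 1)(p + 2) = 0 at p ∈ {-2, -1, 4}; ∂C/∂q = -24(q - 3)(q - 1)(q + 2) = 0 at q ∈ {-2, 1, 3}.
The Hessian is diagonal: diag(C_pp, C_qq). Second derivatives: C_pp(-2)=216, C_pp(-1)=-180, C_pp(4)=1080; C_qq(-2)=-360, C_qq(1)=144, C_qq(3)=-240.
Local maxima occur where both diagonal entries negative: (-1, -2), (-1, 3). Count: 2.

2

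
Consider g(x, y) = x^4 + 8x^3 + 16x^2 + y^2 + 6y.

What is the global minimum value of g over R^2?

-9

g(x,y) separates as P(x) + Q(y), so its minimum is min P + min Q.
P'(x) = 4x(x + 2)(x + 4) vanishes at x ∈ {-4, -2, 0}; Q'(y) = 2y + 6 vanishes at y ∈ {-3}.
Local minima of P (where P''>0): P(-4)=0, P(0)=0. Local minima of Q: Q(-3)=-9.
So the global minimum of g is P(-4) + Q(-3) = 0 − 9 = -9, attained at (-4, -3).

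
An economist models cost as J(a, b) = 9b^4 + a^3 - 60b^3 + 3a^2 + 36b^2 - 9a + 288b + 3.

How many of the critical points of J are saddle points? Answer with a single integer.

3

J separates as a function of a plus a function of b, so ∇J=0 decouples.
∂J/∂a = 3(a - 1)(a + 3) = 0 at a ∈ {-3, 1}; ∂J/∂b = 36(b - 4)(b - 2)(b + 1) = 0 at b ∈ {-1, 2, 4}.
The Hessian is diagonal: diag(J_aa, J_bb). Second derivatives: J_aa(-3)=-12, J_aa(1)=12; J_bb(-1)=540, J_bb(2)=-216, J_bb(4)=360.
Saddle points occur where the two diagonal entries have opposite signs: (-3, -1), (-3, 4), (1, 2). Count: 3.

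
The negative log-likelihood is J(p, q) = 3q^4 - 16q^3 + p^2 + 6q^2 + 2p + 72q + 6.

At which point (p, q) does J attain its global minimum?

(-1, -1)

J(p,q) separates as A(p) + B(q) + 6, so its minimum is min A + min B + 6.
A'(p) = 2p + 2 vanishes at p ∈ {-1}; B'(q) = 12(q - 3)(q - 2)(q + 1) vanishes at q ∈ {-1, 2, 3}.
Local minima of A (where A''>0): A(-1)=-1. Local minima of B: B(-1)=-47, B(3)=81.
So the global minimum of J is A(-1) + B(-1) + 6 = -1 − 47 + 6 = -42, attained at (-1, -1).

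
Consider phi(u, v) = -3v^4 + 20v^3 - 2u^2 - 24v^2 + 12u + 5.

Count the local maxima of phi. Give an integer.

phi separates as a function of u plus a function of v, so ∇phi=0 decouples.
∂phi/∂u = -4(u - 3) = 0 at u ∈ {3}; ∂phi/∂v = -12v(v - 4)(v - 1) = 0 at v ∈ {0, 1, 4}.
The Hessian is diagonal: diag(phi_uu, phi_vv). Second derivatives: phi_uu(3)=-4; phi_vv(0)=-48, phi_vv(1)=36, phi_vv(4)=-144.
Local maxima occur where both diagonal entries negative: (3, 0), (3, 4). Count: 2.

2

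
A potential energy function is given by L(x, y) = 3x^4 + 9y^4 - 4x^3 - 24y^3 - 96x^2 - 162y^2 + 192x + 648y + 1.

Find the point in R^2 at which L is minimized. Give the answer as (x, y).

(-4, -3)

L(x,y) separates as P(x) + Q(y) + 1, so its minimum is min P + min Q + 1.
P'(x) = 12(x - 4)(x - 1)(x + 4) vanishes at x ∈ {-4, 1, 4}; Q'(y) = 36(y - 3)(y - 2)(y + 3) vanishes at y ∈ {-3, 2, 3}.
Local minima of P (where P''>0): P(-4)=-1280, P(4)=-256. Local minima of Q: Q(-3)=-2025, Q(3)=567.
So the global minimum of L is P(-4) + Q(-3) + 1 = -1280 − 2025 + 1 = -3304, attained at (-4, -3).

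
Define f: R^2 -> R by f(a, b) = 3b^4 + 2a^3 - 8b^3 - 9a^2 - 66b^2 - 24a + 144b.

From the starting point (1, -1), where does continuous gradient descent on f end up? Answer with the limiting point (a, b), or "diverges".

f is separable, so gradient descent decouples: a follows -∂f/∂a, b follows -∂f/∂b.
∂f/∂a = 6(a - 4)(a + 1); at a=1 this is -36, so a increases.
∂f/∂b = 12(b - 4)(b - 1)(b + 3); at b=-1 this is 240, so b decreases.
a converges to its nearest critical value 4 (a local min of the a-part); b converges to -3. The iterate converges to (4, -3).

(4, -3)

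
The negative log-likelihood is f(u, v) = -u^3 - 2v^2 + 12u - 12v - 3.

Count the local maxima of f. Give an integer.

f separates as a function of u plus a function of v, so ∇f=0 decouples.
∂f/∂u = -3(u - 2)(u + 2) = 0 at u ∈ {-2, 2}; ∂f/∂v = -4(v + 3) = 0 at v ∈ {-3}.
The Hessian is diagonal: diag(f_uu, f_vv). Second derivatives: f_uu(-2)=12, f_uu(2)=-12; f_vv(-3)=-4.
Local maxima occur where both diagonal entries negative: (2, -3). Count: 1.

1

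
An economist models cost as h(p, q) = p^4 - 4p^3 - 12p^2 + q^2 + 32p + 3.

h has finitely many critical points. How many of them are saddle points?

h separates as a function of p plus a function of q, so ∇h=0 decouples.
∂h/∂p = 4(p - 4)(p - 1)(p + 2) = 0 at p ∈ {-2, 1, 4}; ∂h/∂q = 2q = 0 at q ∈ {0}.
The Hessian is diagonal: diag(h_pp, h_qq). Second derivatives: h_pp(-2)=72, h_pp(1)=-36, h_pp(4)=72; h_qq(0)=2.
Saddle points occur where the two diagonal entries have opposite signs: (1, 0). Count: 1.

1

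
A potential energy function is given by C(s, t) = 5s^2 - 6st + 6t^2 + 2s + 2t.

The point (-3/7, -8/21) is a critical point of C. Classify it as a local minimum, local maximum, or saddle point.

local minimum

The Hessian of C is constant: H = [[10, -6], [-6, 12]].
det(H) = 10·12 − (-6)² = 84.
det(H) > 0 and tr(H) = 22 > 0, so H is positive definite and the point is a local minimum.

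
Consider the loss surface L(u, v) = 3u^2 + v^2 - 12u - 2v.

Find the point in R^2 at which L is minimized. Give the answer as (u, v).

(2, 1)

L(u,v) separates as P(u) + Q(v), so its minimum is min P + min Q.
P'(u) = 6u - 12 vanishes at u ∈ {2}; Q'(v) = 2v - 2 vanishes at v ∈ {1}.
Local minima of P (where P''>0): P(2)=-12. Local minima of Q: Q(1)=-1.
So the global minimum of L is P(2) + Q(1) = -12 − 1 = -13, attained at (2, 1).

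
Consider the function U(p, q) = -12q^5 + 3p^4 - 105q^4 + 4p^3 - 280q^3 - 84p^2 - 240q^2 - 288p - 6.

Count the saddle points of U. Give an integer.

6

U separates as a function of p plus a function of q, so ∇U=0 decouples.
∂U/∂p = 12(p - 4)(p + 2)(p + 3) = 0 at p ∈ {-3, -2, 4}; ∂U/∂q = -60q(q + 1)(q + 2)(q + 4) = 0 at q ∈ {-4, -2, -1, 0}.
The Hessian is diagonal: diag(U_pp, U_qq). Second derivatives: U_pp(-3)=84, U_pp(-2)=-72, U_pp(4)=504; U_qq(-4)=1440, U_qq(-2)=-240, U_qq(-1)=180, U_qq(0)=-480.
Saddle points occur where the two diagonal entries have opposite signs: (-3, -2), (-3, 0), (-2, -4), (-2, -1), (4, -2), (4, 0). Count: 6.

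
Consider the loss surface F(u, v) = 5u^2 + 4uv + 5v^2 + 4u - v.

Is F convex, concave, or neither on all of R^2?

F is quadratic, so its Hessian is the constant matrix H = [[10, 4], [4, 10]].
det(H) = 84, tr(H) = 20.
det(H) > 0 and tr(H) > 0, so H is positive definite everywhere: convex.

convex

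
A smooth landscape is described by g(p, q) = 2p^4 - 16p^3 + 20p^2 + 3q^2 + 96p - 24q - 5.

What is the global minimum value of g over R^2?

-111

g(p,q) separates as A(p) + B(q) − 5, so its minimum is min A + min B − 5.
A'(p) = 8(p - 4)(p - 3)(p + 1) vanishes at p ∈ {-1, 3, 4}; B'(q) = 6q - 24 vanishes at q ∈ {4}.
Local minima of A (where A''>0): A(-1)=-58, A(4)=192. Local minima of B: B(4)=-48.
So the global minimum of g is A(-1) + B(4) − 5 = -58 − 48 − 5 = -111, attained at (-1, 4).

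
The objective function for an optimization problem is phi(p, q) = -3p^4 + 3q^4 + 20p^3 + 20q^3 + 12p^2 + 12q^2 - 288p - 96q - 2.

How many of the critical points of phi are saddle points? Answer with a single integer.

5

phi separates as a function of p plus a function of q, so ∇phi=0 decouples.
∂phi/∂p = -12(p - 4)(p - 3)(p + 2) = 0 at p ∈ {-2, 3, 4}; ∂phi/∂q = 12(q - 1)(q + 2)(q + 4) = 0 at q ∈ {-4, -2, 1}.
The Hessian is diagonal: diag(phi_pp, phi_qq). Second derivatives: phi_pp(-2)=-360, phi_pp(3)=60, phi_pp(4)=-72; phi_qq(-4)=120, phi_qq(-2)=-72, phi_qq(1)=180.
Saddle points occur where the two diagonal entries have opposite signs: (-2, -4), (-2, 1), (3, -2), (4, -4), (4, 1). Count: 5.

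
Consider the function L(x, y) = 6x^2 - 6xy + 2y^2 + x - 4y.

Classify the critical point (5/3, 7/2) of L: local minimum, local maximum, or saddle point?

The Hessian of L is constant: H = [[12, -6], [-6, 4]].
det(H) = 12·4 − (-6)² = 12.
det(H) > 0 and tr(H) = 16 > 0, so H is positive definite and the point is a local minimum.

local minimum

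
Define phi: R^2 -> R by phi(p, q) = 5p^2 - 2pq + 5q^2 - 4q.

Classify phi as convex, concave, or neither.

convex

phi is quadratic, so its Hessian is the constant matrix H = [[10, -2], [-2, 10]].
det(H) = 96, tr(H) = 20.
det(H) > 0 and tr(H) > 0, so H is positive definite everywhere: convex.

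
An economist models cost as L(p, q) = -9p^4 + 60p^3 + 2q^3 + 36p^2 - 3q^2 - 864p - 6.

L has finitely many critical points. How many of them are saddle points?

3

L separates as a function of p plus a function of q, so ∇L=0 decouples.
∂L/∂p = -36(p - 4)(p - 3)(p + 2) = 0 at p ∈ {-2, 3, 4}; ∂L/∂q = 6q(q - 1) = 0 at q ∈ {0, 1}.
The Hessian is diagonal: diag(L_pp, L_qq). Second derivatives: L_pp(-2)=-1080, L_pp(3)=180, L_pp(4)=-216; L_qq(0)=-6, L_qq(1)=6.
Saddle points occur where the two diagonal entries have opposite signs: (-2, 1), (3, 0), (4, 1). Count: 3.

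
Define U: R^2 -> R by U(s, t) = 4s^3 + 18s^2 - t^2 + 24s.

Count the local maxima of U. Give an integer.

U separates as a function of s plus a function of t, so ∇U=0 decouples.
∂U/∂s = 12(s + 1)(s + 2) = 0 at s ∈ {-2, -1}; ∂U/∂t = -2t = 0 at t ∈ {0}.
The Hessian is diagonal: diag(U_ss, U_tt). Second derivatives: U_ss(-2)=-12, U_ss(-1)=12; U_tt(0)=-2.
Local maxima occur where both diagonal entries negative: (-2, 0). Count: 1.

1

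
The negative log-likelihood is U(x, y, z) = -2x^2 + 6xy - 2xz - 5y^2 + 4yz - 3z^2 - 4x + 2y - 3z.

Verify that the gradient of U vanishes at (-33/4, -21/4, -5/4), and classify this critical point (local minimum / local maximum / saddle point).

∇U = (-4x + 6y - 2z - 4, 6x - 10y + 4z + 2, -2x + 4y - 6z - 3); substituting (-33/4, -21/4, -5/4) gives ∇U = (0, 0, 0), so (-33/4, -21/4, -5/4) is indeed a critical point.
The Hessian is constant: H = [[-4, 6, -2], [6, -10, 4], [-2, 4, -6]].
Leading principal minors: Δ₁ = -4, Δ₂ = 4, Δ₃ = -16.
The minors alternate sign starting negative (−, +, −), so H is negative definite: a local maximum.

local maximum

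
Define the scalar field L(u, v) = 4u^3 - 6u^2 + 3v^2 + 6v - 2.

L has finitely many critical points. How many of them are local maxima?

0

L separates as a function of u plus a function of v, so ∇L=0 decouples.
∂L/∂u = 12u(u - 1) = 0 at u ∈ {0, 1}; ∂L/∂v = 6(v + 1) = 0 at v ∈ {-1}.
The Hessian is diagonal: diag(L_uu, L_vv). Second derivatives: L_uu(0)=-12, L_uu(1)=12; L_vv(-1)=6.
Local maxima occur where both diagonal entries negative: none. Count: 0.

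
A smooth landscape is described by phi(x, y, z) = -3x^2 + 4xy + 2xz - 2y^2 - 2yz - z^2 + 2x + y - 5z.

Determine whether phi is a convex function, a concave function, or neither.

phi is quadratic, so its Hessian is the constant matrix H = [[-6, 4, 2], [4, -4, -2], [2, -2, -2]].
Leading principal minors: -6, 8, -8.
Signs alternate −, +, − ⇒ H ≺ 0 ⇒ concave.

concave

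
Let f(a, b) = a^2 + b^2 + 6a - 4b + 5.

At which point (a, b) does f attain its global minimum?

f(a,b) separates as P(a) + Q(b) + 5, so its minimum is min P + min Q + 5.
P'(a) = 2a + 6 vanishes at a ∈ {-3}; Q'(b) = 2b - 4 vanishes at b ∈ {2}.
Local minima of P (where P''>0): P(-3)=-9. Local minima of Q: Q(2)=-4.
So the global minimum of f is P(-3) + Q(2) + 5 = -9 − 4 + 5 = -8, attained at (-3, 2).

(-3, 2)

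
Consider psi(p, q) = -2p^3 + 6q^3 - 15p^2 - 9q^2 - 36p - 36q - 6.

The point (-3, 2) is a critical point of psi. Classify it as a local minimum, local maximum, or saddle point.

local minimum

The mixed partial ∂²psi/∂p∂q is 0, so the Hessian at any point is diag(psi_pp, psi_qq) = diag(-6(2p + 5), 18(2q - 1)).
At (-3, 2): H = diag(6, 54).
Both eigenvalues are positive, so H is positive definite: a local minimum.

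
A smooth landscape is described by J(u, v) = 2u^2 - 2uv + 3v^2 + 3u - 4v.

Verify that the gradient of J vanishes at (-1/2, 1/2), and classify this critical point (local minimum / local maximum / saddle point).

local minimum

∇J = (4u - 2v + 3, -2u + 6v - 4); substituting (-1/2, 1/2) gives ∇J = (0, 0), so (-1/2, 1/2) is indeed a critical point.
The Hessian of J is constant: H = [[4, -2], [-2, 6]].
det(H) = 4·6 − (-2)² = 20.
det(H) > 0 and tr(H) = 10 > 0, so H is positive definite and the point is a local minimum.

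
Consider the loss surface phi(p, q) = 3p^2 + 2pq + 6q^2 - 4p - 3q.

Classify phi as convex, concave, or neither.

convex

phi is quadratic, so its Hessian is the constant matrix H = [[6, 2], [2, 12]].
det(H) = 68, tr(H) = 18.
det(H) > 0 and tr(H) > 0, so H is positive definite everywhere: convex.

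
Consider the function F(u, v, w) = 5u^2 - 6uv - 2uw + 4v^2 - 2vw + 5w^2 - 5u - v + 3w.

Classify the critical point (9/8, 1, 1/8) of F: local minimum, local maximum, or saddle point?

local minimum

The Hessian is constant: H = [[10, -6, -2], [-6, 8, -2], [-2, -2, 10]].
Leading principal minors: Δ₁ = 10, Δ₂ = 44, Δ₃ = 320.
All leading minors are positive, so H is positive definite: a local minimum.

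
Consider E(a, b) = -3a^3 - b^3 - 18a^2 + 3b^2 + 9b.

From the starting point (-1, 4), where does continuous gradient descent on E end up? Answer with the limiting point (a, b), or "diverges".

E is separable, so gradient descent decouples: a follows -∂E/∂a, b follows -∂E/∂b.
∂E/∂a = -9a(a + 4); at a=-1 this is 27, so a decreases.
∂E/∂b = -3(b - 3)(b + 1); at b=4 this is -15, so b increases.
The b-coordinate has no critical point in that direction and runs off to infinity.

diverges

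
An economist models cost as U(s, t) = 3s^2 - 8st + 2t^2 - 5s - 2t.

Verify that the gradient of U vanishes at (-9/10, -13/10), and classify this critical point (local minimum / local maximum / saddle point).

∇U = (6s - 8t - 5, -8s + 4t - 2); substituting (-9/10, -13/10) gives ∇U = (0, 0), so (-9/10, -13/10) is indeed a critical point.
The Hessian of U is constant: H = [[6, -8], [-8, 4]].
det(H) = 6·4 − (-8)² = -40.
Since det(H) < 0, H is indefinite and the critical point is a saddle point.

saddle point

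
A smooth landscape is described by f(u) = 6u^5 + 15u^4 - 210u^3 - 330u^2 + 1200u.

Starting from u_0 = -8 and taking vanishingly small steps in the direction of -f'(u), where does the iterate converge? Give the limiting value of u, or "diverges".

f'(u) = 30(u - 4)(u - 1)(u + 2)(u + 5), so f'(-8) = 58320.
Gradient descent moves in the -f' direction, i.e. u is decreasing.
There is no critical point below u=-8, and f' keeps the same sign, so the iterate runs off to −∞.

diverges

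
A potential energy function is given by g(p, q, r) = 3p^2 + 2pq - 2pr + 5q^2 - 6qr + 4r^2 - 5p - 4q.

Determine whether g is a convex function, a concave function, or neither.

g is quadratic, so its Hessian is the constant matrix H = [[6, 2, -2], [2, 10, -6], [-2, -6, 8]].
Leading principal minors: 6, 56, 240.
All positive ⇒ H ≻ 0 ⇒ convex.

convex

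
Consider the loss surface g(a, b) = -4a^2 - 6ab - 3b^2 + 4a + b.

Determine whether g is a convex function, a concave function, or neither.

g is quadratic, so its Hessian is the constant matrix H = [[-8, -6], [-6, -6]].
det(H) = 12, tr(H) = -14.
det(H) > 0 and tr(H) < 0, so H is negative definite everywhere: concave.

concave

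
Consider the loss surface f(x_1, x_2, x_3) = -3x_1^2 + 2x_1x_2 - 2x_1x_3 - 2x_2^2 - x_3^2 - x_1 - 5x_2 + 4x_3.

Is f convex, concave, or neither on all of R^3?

f is quadratic, so its Hessian is the constant matrix H = [[-6, 2, -2], [2, -4, 0], [-2, 0, -2]].
Leading principal minors: -6, 20, -24.
Signs alternate −, +, − ⇒ H ≺ 0 ⇒ concave.

concave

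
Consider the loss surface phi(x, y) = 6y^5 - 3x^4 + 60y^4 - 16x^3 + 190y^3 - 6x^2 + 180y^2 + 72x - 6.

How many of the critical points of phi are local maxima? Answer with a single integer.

4

phi separates as a function of x plus a function of y, so ∇phi=0 decouples.
∂phi/∂x = -12(x - 1)(x + 2)(x + 3) = 0 at x ∈ {-3, -2, 1}; ∂phi/∂y = 30y(y + 1)(y + 3)(y + 4) = 0 at y ∈ {-4, -3, -1, 0}.
The Hessian is diagonal: diag(phi_xx, phi_yy). Second derivatives: phi_xx(-3)=-48, phi_xx(-2)=36, phi_xx(1)=-144; phi_yy(-4)=-360, phi_yy(-3)=180, phi_yy(-1)=-180, phi_yy(0)=360.
Local maxima occur where both diagonal entries negative: (-3, -4), (-3, -1), (1, -4), (1, -1). Count: 4.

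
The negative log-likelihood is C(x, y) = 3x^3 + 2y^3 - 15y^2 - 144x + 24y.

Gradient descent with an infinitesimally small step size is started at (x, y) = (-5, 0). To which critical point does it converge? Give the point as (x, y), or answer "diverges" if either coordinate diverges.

diverges

C is separable, so gradient descent decouples: x follows -∂C/∂x, y follows -∂C/∂y.
∂C/∂x = 9(x - 4)(x + 4); at x=-5 this is 81, so x decreases.
∂C/∂y = 6(y - 4)(y - 1); at y=0 this is 24, so y decreases.
The x-coordinate has no critical point in that direction and runs off to infinity.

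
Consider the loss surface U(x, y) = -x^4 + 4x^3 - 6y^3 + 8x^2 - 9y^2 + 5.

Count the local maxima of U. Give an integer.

2

U separates as a function of x plus a function of y, so ∇U=0 decouples.
∂U/∂x = -4x(x - 4)(x + 1) = 0 at x ∈ {-1, 0, 4}; ∂U/∂y = -18y(y + 1) = 0 at y ∈ {-1, 0}.
The Hessian is diagonal: diag(U_xx, U_yy). Second derivatives: U_xx(-1)=-20, U_xx(0)=16, U_xx(4)=-80; U_yy(-1)=18, U_yy(0)=-18.
Local maxima occur where both diagonal entries negative: (-1, 0), (4, 0). Count: 2.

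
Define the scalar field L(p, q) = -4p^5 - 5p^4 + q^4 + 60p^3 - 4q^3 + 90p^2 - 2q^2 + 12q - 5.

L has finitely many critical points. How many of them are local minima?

4

L separates as a function of p plus a function of q, so ∇L=0 decouples.
∂L/∂p = -20p(p - 3)(p + 1)(p + 3) = 0 at p ∈ {-3, -1, 0, 3}; ∂L/∂q = 4(q - 3)(q - 1)(q + 1) = 0 at q ∈ {-1, 1, 3}.
The Hessian is diagonal: diag(L_pp, L_qq). Second derivatives: L_pp(-3)=720, L_pp(-1)=-160, L_pp(0)=180, L_pp(3)=-1440; L_qq(-1)=32, L_qq(1)=-16, L_qq(3)=32.
Local minima occur where both diagonal entries positive: (-3, -1), (-3, 3), (0, -1), (0, 3). Count: 4.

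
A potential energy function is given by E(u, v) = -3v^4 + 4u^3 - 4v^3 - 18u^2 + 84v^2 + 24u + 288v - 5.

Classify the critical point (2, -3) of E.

saddle point

The mixed partial ∂²E/∂u∂v is 0, so the Hessian at any point is diag(E_uu, E_vv) = diag(12(2u - 3), 12(-3v^2 - 2v + 14)).
At (2, -3): H = diag(12, -84).
The eigenvalues have opposite signs, so H is indefinite: a saddle point.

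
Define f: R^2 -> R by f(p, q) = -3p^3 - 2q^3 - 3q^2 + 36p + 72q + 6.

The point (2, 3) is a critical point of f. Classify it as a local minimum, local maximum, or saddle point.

The mixed partial ∂²f/∂p∂q is 0, so the Hessian at any point is diag(f_pp, f_qq) = diag(-18p, -6(2q + 1)).
At (2, 3): H = diag(-36, -42).
Both eigenvalues are negative, so H is negative definite: a local maximum.

local maximum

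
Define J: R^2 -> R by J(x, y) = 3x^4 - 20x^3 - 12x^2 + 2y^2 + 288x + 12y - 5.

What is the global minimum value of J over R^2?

-439

J(x,y) separates as P(x) + Q(y) − 5, so its minimum is min P + min Q − 5.
P'(x) = 12(x - 4)(x - 3)(x + 2) vanishes at x ∈ {-2, 3, 4}; Q'(y) = 4y + 12 vanishes at y ∈ {-3}.
Local minima of P (where P''>0): P(-2)=-416, P(4)=448. Local minima of Q: Q(-3)=-18.
So the global minimum of J is P(-2) + Q(-3) − 5 = -416 − 18 − 5 = -439, attained at (-2, -3).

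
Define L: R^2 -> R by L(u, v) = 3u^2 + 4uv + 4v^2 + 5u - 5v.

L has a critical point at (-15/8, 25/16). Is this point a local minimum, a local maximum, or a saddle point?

local minimum

The Hessian of L is constant: H = [[6, 4], [4, 8]].
det(H) = 6·8 − 4² = 32.
det(H) > 0 and tr(H) = 14 > 0, so H is positive definite and the point is a local minimum.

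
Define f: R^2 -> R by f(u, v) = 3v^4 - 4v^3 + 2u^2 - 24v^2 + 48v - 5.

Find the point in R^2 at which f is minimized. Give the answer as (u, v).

(0, -2)

f(u,v) separates as P(u) + Q(v) − 5, so its minimum is min P + min Q − 5.
P'(u) = 4u vanishes at u ∈ {0}; Q'(v) = 12(v - 2)(v - 1)(v + 2) vanishes at v ∈ {-2, 1, 2}.
Local minima of P (where P''>0): P(0)=0. Local minima of Q: Q(-2)=-112, Q(2)=16.
So the global minimum of f is P(0) + Q(-2) − 5 = 0 − 112 − 5 = -117, attained at (0, -2).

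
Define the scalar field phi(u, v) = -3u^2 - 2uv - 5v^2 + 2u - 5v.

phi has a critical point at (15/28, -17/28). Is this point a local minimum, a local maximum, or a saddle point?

The Hessian of phi is constant: H = [[-6, -2], [-2, -10]].
det(H) = (-6)·(-10) − (-2)² = 56.
det(H) > 0 and tr(H) = -16 < 0, so H is negative definite and the point is a local maximum.

local maximum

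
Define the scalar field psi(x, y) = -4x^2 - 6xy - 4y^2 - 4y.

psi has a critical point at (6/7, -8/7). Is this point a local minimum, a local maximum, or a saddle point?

The Hessian of psi is constant: H = [[-8, -6], [-6, -8]].
det(H) = (-8)·(-8) − (-6)² = 28.
det(H) > 0 and tr(H) = -16 < 0, so H is negative definite and the point is a local maximum.

local maximum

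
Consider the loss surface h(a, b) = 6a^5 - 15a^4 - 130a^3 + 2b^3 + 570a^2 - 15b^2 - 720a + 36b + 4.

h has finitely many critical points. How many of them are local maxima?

2

h separates as a function of a plus a function of b, so ∇h=0 decouples.
∂h/∂a = 30(a - 3)(a - 2)(a - 1)(a + 4) = 0 at a ∈ {-4, 1, 2, 3}; ∂h/∂b = 6(b - 3)(b - 2) = 0 at b ∈ {2, 3}.
The Hessian is diagonal: diag(h_aa, h_bb). Second derivatives: h_aa(-4)=-6300, h_aa(1)=300, h_aa(2)=-180, h_aa(3)=420; h_bb(2)=-6, h_bb(3)=6.
Local maxima occur where both diagonal entries negative: (-4, 2), (2, 2). Count: 2.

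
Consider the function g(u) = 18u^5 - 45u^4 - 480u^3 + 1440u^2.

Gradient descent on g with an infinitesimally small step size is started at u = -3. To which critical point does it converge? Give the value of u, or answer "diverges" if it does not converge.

0

g'(u) = 90u(u - 4)(u - 2)(u + 4), so g'(-3) = -9450.
Gradient descent moves in the -g' direction, i.e. u is increasing.
The nearest critical point in that direction is u = 0, where g'' = 2880 > 0 (a local minimum). The iterate converges there.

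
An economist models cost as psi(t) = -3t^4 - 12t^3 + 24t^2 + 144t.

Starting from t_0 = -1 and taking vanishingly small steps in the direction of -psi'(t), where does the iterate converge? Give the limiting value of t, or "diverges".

-2

psi'(t) = -12(t - 2)(t + 2)(t + 3), so psi'(-1) = 72.
Gradient descent moves in the -psi' direction, i.e. t is decreasing.
The nearest critical point in that direction is t = -2, where psi'' = 48 > 0 (a local minimum). The iterate converges there.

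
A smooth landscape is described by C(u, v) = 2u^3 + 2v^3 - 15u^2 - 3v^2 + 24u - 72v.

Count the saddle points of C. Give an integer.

2

C separates as a function of u plus a function of v, so ∇C=0 decouples.
∂C/∂u = 6(u - 4)(u - 1) = 0 at u ∈ {1, 4}; ∂C/∂v = 6(v - 4)(v + 3) = 0 at v ∈ {-3, 4}.
The Hessian is diagonal: diag(C_uu, C_vv). Second derivatives: C_uu(1)=-18, C_uu(4)=18; C_vv(-3)=-42, C_vv(4)=42.
Saddle points occur where the two diagonal entries have opposite signs: (1, 4), (4, -3). Count: 2.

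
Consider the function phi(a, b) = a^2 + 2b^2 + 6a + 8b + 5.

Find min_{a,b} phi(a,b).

phi(a,b) separates as P(a) + Q(b) + 5, so its minimum is min P + min Q + 5.
P'(a) = 2a + 6 vanishes at a ∈ {-3}; Q'(b) = 4b + 8 vanishes at b ∈ {-2}.
Local minima of P (where P''>0): P(-3)=-9. Local minima of Q: Q(-2)=-8.
So the global minimum of phi is P(-3) + Q(-2) + 5 = -9 − 8 + 5 = -12, attained at (-3, -2).

-12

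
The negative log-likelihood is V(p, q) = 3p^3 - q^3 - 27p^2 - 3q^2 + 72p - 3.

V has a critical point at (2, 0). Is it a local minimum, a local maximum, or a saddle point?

The mixed partial ∂²V/∂p∂q is 0, so the Hessian at any point is diag(V_pp, V_qq) = diag(18(p - 3), -6(q + 1)).
At (2, 0): H = diag(-18, -6).
Both eigenvalues are negative, so H is negative definite: a local maximum.

local maximum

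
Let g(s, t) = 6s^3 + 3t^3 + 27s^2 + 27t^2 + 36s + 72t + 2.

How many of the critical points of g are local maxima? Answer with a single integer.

1

g separates as a function of s plus a function of t, so ∇g=0 decouples.
∂g/∂s = 18(s + 1)(s + 2) = 0 at s ∈ {-2, -1}; ∂g/∂t = 9(t + 2)(t + 4) = 0 at t ∈ {-4, -2}.
The Hessian is diagonal: diag(g_ss, g_tt). Second derivatives: g_ss(-2)=-18, g_ss(-1)=18; g_tt(-4)=-18, g_tt(-2)=18.
Local maxima occur where both diagonal entries negative: (-2, -4). Count: 1.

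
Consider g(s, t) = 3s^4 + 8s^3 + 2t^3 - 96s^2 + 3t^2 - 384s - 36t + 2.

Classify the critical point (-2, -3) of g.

The mixed partial ∂²g/∂s∂t is 0, so the Hessian at any point is diag(g_ss, g_tt) = diag(12(3s^2 + 4s - 16), 6(2t + 1)).
At (-2, -3): H = diag(-144, -30).
Both eigenvalues are negative, so H is negative definite: a local maximum.

local maximum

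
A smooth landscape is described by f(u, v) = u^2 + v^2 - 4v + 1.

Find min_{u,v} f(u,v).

-3

f(u,v) separates as P(u) + Q(v) + 1, so its minimum is min P + min Q + 1.
P'(u) = 2u vanishes at u ∈ {0}; Q'(v) = 2v - 4 vanishes at v ∈ {2}.
Local minima of P (where P''>0): P(0)=0. Local minima of Q: Q(2)=-4.
So the global minimum of f is P(0) + Q(2) + 1 = 0 − 4 + 1 = -3, attained at (0, 2).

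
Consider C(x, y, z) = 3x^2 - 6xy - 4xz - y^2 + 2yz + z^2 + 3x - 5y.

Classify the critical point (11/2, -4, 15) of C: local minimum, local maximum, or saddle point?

saddle point

The Hessian is constant: H = [[6, -6, -4], [-6, -2, 2], [-4, 2, 2]].
Leading principal minors: Δ₁ = 6, Δ₂ = -48, Δ₃ = 8.
The minors fit neither the all-positive nor the alternating-sign pattern, so H is indefinite: a saddle point.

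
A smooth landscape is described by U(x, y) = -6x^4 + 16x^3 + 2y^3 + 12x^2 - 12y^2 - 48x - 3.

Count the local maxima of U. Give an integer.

U separates as a function of x plus a function of y, so ∇U=0 decouples.
∂U/∂x = -24(x - 2)(x - 1)(x + 1) = 0 at x ∈ {-1, 1, 2}; ∂U/∂y = 6y(y - 4) = 0 at y ∈ {0, 4}.
The Hessian is diagonal: diag(U_xx, U_yy). Second derivatives: U_xx(-1)=-144, U_xx(1)=48, U_xx(2)=-72; U_yy(0)=-24, U_yy(4)=24.
Local maxima occur where both diagonal entries negative: (-1, 0), (2, 0). Count: 2.

2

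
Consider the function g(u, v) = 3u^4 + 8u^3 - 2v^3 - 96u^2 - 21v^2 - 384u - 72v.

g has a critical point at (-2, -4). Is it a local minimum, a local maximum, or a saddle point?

saddle point

The mixed partial ∂²g/∂u∂v is 0, so the Hessian at any point is diag(g_uu, g_vv) = diag(12(3u^2 + 4u - 16), -6(2v + 7)).
At (-2, -4): H = diag(-144, 6).
The eigenvalues have opposite signs, so H is indefinite: a saddle point.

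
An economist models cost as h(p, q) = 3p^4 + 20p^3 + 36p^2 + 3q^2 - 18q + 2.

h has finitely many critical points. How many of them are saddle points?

h separates as a function of p plus a function of q, so ∇h=0 decouples.
∂h/∂p = 12p(p + 2)(p + 3) = 0 at p ∈ {-3, -2, 0}; ∂h/∂q = 6(q - 3) = 0 at q ∈ {3}.
The Hessian is diagonal: diag(h_pp, h_qq). Second derivatives: h_pp(-3)=36, h_pp(-2)=-24, h_pp(0)=72; h_qq(3)=6.
Saddle points occur where the two diagonal entries have opposite signs: (-2, 3). Count: 1.

1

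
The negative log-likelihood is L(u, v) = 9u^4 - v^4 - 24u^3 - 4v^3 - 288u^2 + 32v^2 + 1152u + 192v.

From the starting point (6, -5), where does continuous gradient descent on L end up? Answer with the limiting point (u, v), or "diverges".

diverges

L is separable, so gradient descent decouples: u follows -∂L/∂u, v follows -∂L/∂v.
∂L/∂u = 36(u - 4)(u - 2)(u + 4); at u=6 this is 2880, so u decreases.
∂L/∂v = -4(v - 4)(v + 3)(v + 4); at v=-5 this is 72, so v decreases.
The v-coordinate has no critical point in that direction and runs off to infinity.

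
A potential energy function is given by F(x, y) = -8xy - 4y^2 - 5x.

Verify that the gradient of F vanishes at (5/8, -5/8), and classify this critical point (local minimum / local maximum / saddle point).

∇F = (-8y - 5, -8x - 8y); substituting (5/8, -5/8) gives ∇F = (0, 0), so (5/8, -5/8) is indeed a critical point.
The Hessian of F is constant: H = [[0, -8], [-8, -8]].
det(H) = 0·(-8) − (-8)² = -64.
Since det(H) < 0, H is indefinite and the critical point is a saddle point.

saddle point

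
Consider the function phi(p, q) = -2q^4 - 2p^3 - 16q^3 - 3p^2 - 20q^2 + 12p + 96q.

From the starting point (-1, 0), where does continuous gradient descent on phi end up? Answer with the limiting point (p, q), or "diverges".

(-2, -3)

phi is separable, so gradient descent decouples: p follows -∂phi/∂p, q follows -∂phi/∂q.
∂phi/∂p = -6(p - 1)(p + 2); at p=-1 this is 12, so p decreases.
∂phi/∂q = -8(q - 1)(q + 3)(q + 4); at q=0 this is 96, so q decreases.
p converges to its nearest critical value -2 (a local min of the p-part); q converges to -3. The iterate converges to (-2, -3).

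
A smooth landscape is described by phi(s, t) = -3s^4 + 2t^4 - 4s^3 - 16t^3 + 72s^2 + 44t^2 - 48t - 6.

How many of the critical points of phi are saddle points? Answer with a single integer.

phi separates as a function of s plus a function of t, so ∇phi=0 decouples.
∂phi/∂s = -12s(s - 3)(s + 4) = 0 at s ∈ {-4, 0, 3}; ∂phi/∂t = 8(t - 3)(t - 2)(t - 1) = 0 at t ∈ {1, 2, 3}.
The Hessian is diagonal: diag(phi_ss, phi_tt). Second derivatives: phi_ss(-4)=-336, phi_ss(0)=144, phi_ss(3)=-252; phi_tt(1)=16, phi_tt(2)=-8, phi_tt(3)=16.
Saddle points occur where the two diagonal entries have opposite signs: (-4, 1), (-4, 3), (0, 2), (3, 1), (3, 3). Count: 5.

5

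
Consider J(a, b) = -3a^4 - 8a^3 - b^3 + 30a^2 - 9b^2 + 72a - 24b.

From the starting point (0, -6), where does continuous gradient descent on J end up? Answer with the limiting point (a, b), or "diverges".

J is separable, so gradient descent decouples: a follows -∂J/∂a, b follows -∂J/∂b.
∂J/∂a = -12(a - 2)(a + 1)(a + 3); at a=0 this is 72, so a decreases.
∂J/∂b = -3(b + 2)(b + 4); at b=-6 this is -24, so b increases.
a converges to its nearest critical value -1 (a local min of the a-part); b converges to -4. The iterate converges to (-1, -4).

(-1, -4)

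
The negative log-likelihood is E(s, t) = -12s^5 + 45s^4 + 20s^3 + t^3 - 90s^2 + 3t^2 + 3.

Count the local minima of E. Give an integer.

2

E separates as a function of s plus a function of t, so ∇E=0 decouples.
∂E/∂s = -60s(s - 3)(s - 1)(s + 1) = 0 at s ∈ {-1, 0, 1, 3}; ∂E/∂t = 3t(t + 2) = 0 at t ∈ {-2, 0}.
The Hessian is diagonal: diag(E_ss, E_tt). Second derivatives: E_ss(-1)=480, E_ss(0)=-180, E_ss(1)=240, E_ss(3)=-1440; E_tt(-2)=-6, E_tt(0)=6.
Local minima occur where both diagonal entries positive: (-1, 0), (1, 0). Count: 2.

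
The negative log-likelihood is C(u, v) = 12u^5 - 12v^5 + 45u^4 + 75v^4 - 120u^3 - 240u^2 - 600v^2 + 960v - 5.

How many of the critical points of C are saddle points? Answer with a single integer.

C separates as a function of u plus a function of v, so ∇C=0 decouples.
∂C/∂u = 60u(u - 2)(u + 1)(u + 4) = 0 at u ∈ {-4, -1, 0, 2}; ∂C/∂v = -60(v - 4)(v - 2)(v - 1)(v + 2) = 0 at v ∈ {-2, 1, 2, 4}.
The Hessian is diagonal: diag(C_uu, C_vv). Second derivatives: C_uu(-4)=-4320, C_uu(-1)=540, C_uu(0)=-480, C_uu(2)=2160; C_vv(-2)=4320, C_vv(1)=-540, C_vv(2)=480, C_vv(4)=-2160.
Saddle points occur where the two diagonal entries have opposite signs: (-4, -2), (-4, 2), (-1, 1), (-1, 4), (0, -2), (0, 2), (2, 1), (2, 4). Count: 8.

8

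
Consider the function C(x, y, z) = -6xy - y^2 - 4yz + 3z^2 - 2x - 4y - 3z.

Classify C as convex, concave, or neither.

neither

C is quadratic, so its Hessian is the constant matrix H = [[0, -6, 0], [-6, -2, -4], [0, -4, 6]].
Leading principal minors: 0, -36, -216.
Neither pattern holds ⇒ H is indefinite ⇒ neither convex nor concave.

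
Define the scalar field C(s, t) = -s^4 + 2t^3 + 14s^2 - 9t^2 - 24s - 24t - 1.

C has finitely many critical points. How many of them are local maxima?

C separates as a function of s plus a function of t, so ∇C=0 decouples.
∂C/∂s = -4(s - 2)(s - 1)(s + 3) = 0 at s ∈ {-3, 1, 2}; ∂C/∂t = 6(t - 4)(t + 1) = 0 at t ∈ {-1, 4}.
The Hessian is diagonal: diag(C_ss, C_tt). Second derivatives: C_ss(-3)=-80, C_ss(1)=16, C_ss(2)=-20; C_tt(-1)=-30, C_tt(4)=30.
Local maxima occur where both diagonal entries negative: (-3, -1), (2, -1). Count: 2.

2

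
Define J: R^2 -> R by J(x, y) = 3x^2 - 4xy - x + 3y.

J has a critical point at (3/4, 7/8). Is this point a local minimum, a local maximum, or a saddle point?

saddle point

The Hessian of J is constant: H = [[6, -4], [-4, 0]].
det(H) = 6·0 − (-4)² = -16.
Since det(H) < 0, H is indefinite and the critical point is a saddle point.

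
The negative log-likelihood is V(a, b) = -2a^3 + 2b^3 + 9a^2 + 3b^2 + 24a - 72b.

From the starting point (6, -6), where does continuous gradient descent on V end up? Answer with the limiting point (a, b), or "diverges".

diverges

V is separable, so gradient descent decouples: a follows -∂V/∂a, b follows -∂V/∂b.
∂V/∂a = -6(a - 4)(a + 1); at a=6 this is -84, so a increases.
∂V/∂b = 6(b - 3)(b + 4); at b=-6 this is 108, so b decreases.
The a-coordinate has no critical point in that direction and runs off to infinity.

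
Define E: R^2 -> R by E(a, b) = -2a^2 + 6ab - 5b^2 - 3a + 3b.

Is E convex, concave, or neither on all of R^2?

E is quadratic, so its Hessian is the constant matrix H = [[-4, 6], [6, -10]].
det(H) = 4, tr(H) = -14.
det(H) > 0 and tr(H) < 0, so H is negative definite everywhere: concave.

concave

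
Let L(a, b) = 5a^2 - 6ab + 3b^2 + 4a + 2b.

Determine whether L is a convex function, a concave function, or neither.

convex

L is quadratic, so its Hessian is the constant matrix H = [[10, -6], [-6, 6]].
det(H) = 24, tr(H) = 16.
det(H) > 0 and tr(H) > 0, so H is positive definite everywhere: convex.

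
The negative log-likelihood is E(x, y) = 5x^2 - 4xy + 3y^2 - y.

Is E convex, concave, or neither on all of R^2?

E is quadratic, so its Hessian is the constant matrix H = [[10, -4], [-4, 6]].
det(H) = 44, tr(H) = 16.
det(H) > 0 and tr(H) > 0, so H is positive definite everywhere: convex.

convex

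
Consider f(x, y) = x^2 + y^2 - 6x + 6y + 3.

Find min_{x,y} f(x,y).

f(x,y) separates as P(x) + Q(y) + 3, so its minimum is min P + min Q + 3.
P'(x) = 2x - 6 vanishes at x ∈ {3}; Q'(y) = 2y + 6 vanishes at y ∈ {-3}.
Local minima of P (where P''>0): P(3)=-9. Local minima of Q: Q(-3)=-9.
So the global minimum of f is P(3) + Q(-3) + 3 = -9 − 9 + 3 = -15, attained at (3, -3).

-15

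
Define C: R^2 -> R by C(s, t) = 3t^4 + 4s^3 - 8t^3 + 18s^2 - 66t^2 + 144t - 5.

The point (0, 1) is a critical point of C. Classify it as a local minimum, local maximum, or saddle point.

saddle point

The mixed partial ∂²C/∂s∂t is 0, so the Hessian at any point is diag(C_ss, C_tt) = diag(12(2s + 3), 12(3t^2 - 4t - 11)).
At (0, 1): H = diag(36, -144).
The eigenvalues have opposite signs, so H is indefinite: a saddle point.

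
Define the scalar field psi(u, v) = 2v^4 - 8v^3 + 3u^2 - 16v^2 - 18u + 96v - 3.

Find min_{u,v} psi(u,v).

psi(u,v) separates as P(u) + Q(v) − 3, so its minimum is min P + min Q − 3.
P'(u) = 6u - 18 vanishes at u ∈ {3}; Q'(v) = 8(v - 3)(v - 2)(v + 2) vanishes at v ∈ {-2, 2, 3}.
Local minima of P (where P''>0): P(3)=-27. Local minima of Q: Q(-2)=-160, Q(3)=90.
So the global minimum of psi is P(3) + Q(-2) − 3 = -27 − 160 − 3 = -190, attained at (3, -2).

-190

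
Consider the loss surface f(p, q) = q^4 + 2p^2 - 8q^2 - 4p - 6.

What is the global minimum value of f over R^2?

f(p,q) separates as A(p) + B(q) − 6, so its minimum is min A + min B − 6.
A'(p) = 4p - 4 vanishes at p ∈ {1}; B'(q) = 4q(q - 2)(q + 2) vanishes at q ∈ {-2, 0, 2}.
Local minima of A (where A''>0): A(1)=-2. Local minima of B: B(-2)=-16, B(2)=-16.
So the global minimum of f is A(1) + B(-2) − 6 = -2 − 16 − 6 = -24, attained at (1, -2).

-24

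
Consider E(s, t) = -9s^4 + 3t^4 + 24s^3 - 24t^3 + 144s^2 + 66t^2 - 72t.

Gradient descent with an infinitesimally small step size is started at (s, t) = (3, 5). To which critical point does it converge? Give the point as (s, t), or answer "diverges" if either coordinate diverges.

(0, 3)

E is separable, so gradient descent decouples: s follows -∂E/∂s, t follows -∂E/∂t.
∂E/∂s = -36s(s - 4)(s + 2); at s=3 this is 540, so s decreases.
∂E/∂t = 12(t - 3)(t - 2)(t - 1); at t=5 this is 288, so t decreases.
s converges to its nearest critical value 0 (a local min of the s-part); t converges to 3. The iterate converges to (0, 3).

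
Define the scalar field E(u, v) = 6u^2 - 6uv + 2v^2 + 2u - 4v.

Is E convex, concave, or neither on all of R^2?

E is quadratic, so its Hessian is the constant matrix H = [[12, -6], [-6, 4]].
det(H) = 12, tr(H) = 16.
det(H) > 0 and tr(H) > 0, so H is positive definite everywhere: convex.

convex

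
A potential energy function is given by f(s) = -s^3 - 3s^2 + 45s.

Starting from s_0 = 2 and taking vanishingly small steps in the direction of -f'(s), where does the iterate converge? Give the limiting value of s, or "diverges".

-5

f'(s) = -3(s - 3)(s + 5), so f'(2) = 21.
Gradient descent moves in the -f' direction, i.e. s is decreasing.
The nearest critical point in that direction is s = -5, where f'' = 24 > 0 (a local minimum). The iterate converges there.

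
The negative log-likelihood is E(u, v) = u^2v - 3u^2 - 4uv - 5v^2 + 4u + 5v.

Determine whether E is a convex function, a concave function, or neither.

neither

The term u^2v is cubic, so the Hessian is not constant.
∂²E/∂u² = 2v - 6, which takes both signs as v varies (negative for sufficiently negative v). A diagonal entry of the Hessian changing sign means the Hessian is neither positive- nor negative-semidefinite on all of R^2.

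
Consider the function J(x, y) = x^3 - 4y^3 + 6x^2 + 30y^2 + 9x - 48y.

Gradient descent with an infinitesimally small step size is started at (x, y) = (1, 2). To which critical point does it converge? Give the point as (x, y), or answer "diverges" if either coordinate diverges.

(-1, 1)

J is separable, so gradient descent decouples: x follows -∂J/∂x, y follows -∂J/∂y.
∂J/∂x = 3(x + 1)(x + 3); at x=1 this is 24, so x decreases.
∂J/∂y = -12(y - 4)(y - 1); at y=2 this is 24, so y decreases.
x converges to its nearest critical value -1 (a local min of the x-part); y converges to 1. The iterate converges to (-1, 1).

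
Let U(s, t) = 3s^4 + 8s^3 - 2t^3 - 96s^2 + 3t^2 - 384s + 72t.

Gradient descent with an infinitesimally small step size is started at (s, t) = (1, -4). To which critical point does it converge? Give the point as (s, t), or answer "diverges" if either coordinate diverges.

(4, -3)

U is separable, so gradient descent decouples: s follows -∂U/∂s, t follows -∂U/∂t.
∂U/∂s = 12(s - 4)(s + 2)(s + 4); at s=1 this is -540, so s increases.
∂U/∂t = -6(t - 4)(t + 3); at t=-4 this is -48, so t increases.
s converges to its nearest critical value 4 (a local min of the s-part); t converges to -3. The iterate converges to (4, -3).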